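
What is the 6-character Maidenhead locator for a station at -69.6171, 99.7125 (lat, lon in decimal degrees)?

NC90uj

Shift to the Maidenhead origin (180°W, 90°S): lon 279.7125, lat 20.3829.
Field (20°×10°, letters A–R): 279.7125/20 → 13 → N, 20.3829/10 → 2 → C; chars NC.
Square (2°×1°, digits 0–9): 19.7125/2 → 9, 0.3829/1 → 0; chars 90.
Subsquare (5′×2.5′, letters a–x): 1.7125/0.0833333 → 20 → u, 0.3829/0.0416667 → 9 → j; chars uj.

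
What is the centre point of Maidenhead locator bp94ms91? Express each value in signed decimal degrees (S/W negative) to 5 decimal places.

64.75625, -140.92083

Field B=1, P=15: +1·20° lon, +15·10° lat → SW at lon -160°, lat 60°.
Square 9, 4: +9·2° lon, +4·1° lat → SW at lon -142°, lat 64°.
Subsquare m=12, s=18: +12·0.0833333° lon, +18·0.0416667° lat → SW at lon -141°, lat 64.75°.
Extended square 9, 1: +9·0.00833333° lon, +1·0.00416667° lat → SW at lon -140.925°, lat 64.7542°.
Cell spans 0.00833333° lon × 0.00416667° lat. Centre is SW corner plus half of each.
latitude 64.75625, longitude -140.92083.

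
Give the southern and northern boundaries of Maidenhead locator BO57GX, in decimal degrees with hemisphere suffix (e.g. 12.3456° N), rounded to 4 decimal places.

Field B=1, O=14: +1·20° lon, +14·10° lat → SW at lon -160°, lat 50°.
Square 5, 7: +5·2° lon, +7·1° lat → SW at lon -150°, lat 57°.
Subsquare g=6, x=23: +6·0.0833333° lon, +23·0.0416667° lat → SW at lon -149.5°, lat 57.9583°.
Cell spans 0.0833333° lon × 0.0416667° lat.
south 57.9583° N, north 58.0000° N.

57.9583° N, 58.0000° N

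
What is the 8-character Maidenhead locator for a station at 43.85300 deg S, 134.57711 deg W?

CE26rd05

Add 180° to longitude and 90° to latitude: 45.42289, 46.14700.
Field: lon ⌊45.42289/20⌋ = 2 → C; lat ⌊46.14700/10⌋ = 4 → E.
Square: lon ⌊5.42289/2⌋ = 2; lat ⌊6.14700/1⌋ = 6.
Subsquare: lon ⌊1.42289/0.0833333⌋ = 17 → r; lat ⌊0.14700/0.0416667⌋ = 3 → d.
Extended square: lon ⌊0.00622/0.00833333⌋ = 0; lat ⌊0.02200/0.00416667⌋ = 5.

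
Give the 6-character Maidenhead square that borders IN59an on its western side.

Longitude subsquare a = 0; −1 → -1, wraps to 23 = x, carry into square.
Longitude square 5; −1 → 4.
The latitude characters are unchanged.

IN49xn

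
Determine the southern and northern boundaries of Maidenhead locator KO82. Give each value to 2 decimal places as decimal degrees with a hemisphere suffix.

52.00° N, 53.00° N

Field K=10, O=14: +10·20° lon, +14·10° lat → SW at lon 20°, lat 50°.
Square 8, 2: +8·2° lon, +2·1° lat → SW at lon 36°, lat 52°.
Cell spans 2° lon × 1° lat.
south 52.00° N, north 53.00° N.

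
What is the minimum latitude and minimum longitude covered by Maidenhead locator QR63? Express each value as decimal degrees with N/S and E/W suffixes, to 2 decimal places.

83.00° N, 152.00° E

Field Q=16, R=17: +16·20° lon, +17·10° lat → SW at lon 140°, lat 80°.
Square 6, 3: +6·2° lon, +3·1° lat → SW at lon 152°, lat 83°.
latitude 83.00° N, longitude 152.00° E.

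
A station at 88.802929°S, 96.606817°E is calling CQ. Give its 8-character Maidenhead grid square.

NA81he27

Offset from 180°W / 90°S: lon 276.60682°, lat 1.19707°.
Field (20°×10°, letters A–R): 276.60682/20 → 13 → N, 1.19707/10 → 0 → A; chars NA.
Square (2°×1°, digits 0–9): 16.60682/2 → 8, 1.19707/1 → 1; chars 81.
Subsquare (5′×2.5′, letters a–x): 0.60682/0.0833333 → 7 → h, 0.19707/0.0416667 → 4 → e; chars he.
Extended square (30″×15″, digits 0–9): 0.02348/0.00833333 → 2, 0.03040/0.00416667 → 7; chars 27.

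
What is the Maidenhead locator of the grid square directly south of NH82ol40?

NH82ok49

Latitude extended square 0; −1 → -1, wraps to 9, carry into subsquare.
Latitude subsquare l = 11; −1 → 10 = k.
The longitude characters are unchanged.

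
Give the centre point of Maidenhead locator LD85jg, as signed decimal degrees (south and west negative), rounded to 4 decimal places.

Field L=11, D=3: +11·20° lon, +3·10° lat → SW at lon 40°, lat -60°.
Square 8, 5: +8·2° lon, +5·1° lat → SW at lon 56°, lat -55°.
Subsquare j=9, g=6: +9·0.0833333° lon, +6·0.0416667° lat → SW at lon 56.75°, lat -54.75°.
Cell spans 0.0833333° lon × 0.0416667° lat. Centre is SW corner plus half of each.
latitude -54.7292, longitude 56.7917.

-54.7292, 56.7917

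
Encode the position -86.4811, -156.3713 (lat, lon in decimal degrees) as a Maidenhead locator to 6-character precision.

Shift to the Maidenhead origin (180°W, 90°S): lon 23.6287, lat 3.5189.
Field (20°×10°, letters A–R): 23.6287/20 → 1 → B, 3.5189/10 → 0 → A; chars BA.
Square (2°×1°, digits 0–9): 3.6287/2 → 1, 3.5189/1 → 3; chars 13.
Subsquare (5′×2.5′, letters a–x): 1.6287/0.0833333 → 19 → t, 0.5189/0.0416667 → 12 → m; chars tm.

BA13tm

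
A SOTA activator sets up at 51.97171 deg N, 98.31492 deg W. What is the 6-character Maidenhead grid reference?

Shift to the Maidenhead origin (180°W, 90°S): lon 81.6851, lat 141.9717.
Field: lon ⌊81.6851/20⌋ = 4 → E; lat ⌊141.9717/10⌋ = 14 → O.
Square: lon ⌊1.6851/2⌋ = 0; lat ⌊1.9717/1⌋ = 1.
Subsquare: lon ⌊1.6851/0.0833333⌋ = 20 → u; lat ⌊0.9717/0.0416667⌋ = 23 → x.

EO01ux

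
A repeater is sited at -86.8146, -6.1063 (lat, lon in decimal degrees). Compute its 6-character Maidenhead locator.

IA63we

Shift to the Maidenhead origin (180°W, 90°S): lon 173.8937, lat 3.1854.
Field: lon ⌊173.8937/20⌋ = 8 → I; lat ⌊3.1854/10⌋ = 0 → A.
Square: lon ⌊13.8937/2⌋ = 6; lat ⌊3.1854/1⌋ = 3.
Subsquare: lon ⌊1.8937/0.0833333⌋ = 22 → w; lat ⌊0.1854/0.0416667⌋ = 4 → e.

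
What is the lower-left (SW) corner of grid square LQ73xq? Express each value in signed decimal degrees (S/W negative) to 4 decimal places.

Field L=11, Q=16: +11·20° lon, +16·10° lat → SW at lon 40°, lat 70°.
Square 7, 3: +7·2° lon, +3·1° lat → SW at lon 54°, lat 73°.
Subsquare x=23, q=16: +23·0.0833333° lon, +16·0.0416667° lat → SW at lon 55.9167°, lat 73.6667°.
latitude 73.6667, longitude 55.9167.

73.6667, 55.9167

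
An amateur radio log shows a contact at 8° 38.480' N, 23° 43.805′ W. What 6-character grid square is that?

Offset from 180°W / 90°S: lon 156.2699°, lat 98.6413°.
Field: lon ⌊156.2699/20⌋ = 7 → H; lat ⌊98.6413/10⌋ = 9 → J.
Square: lon ⌊16.2699/2⌋ = 8; lat ⌊8.6413/1⌋ = 8.
Subsquare: lon ⌊0.2699/0.0833333⌋ = 3 → d; lat ⌊0.6413/0.0416667⌋ = 15 → p.

HJ88dp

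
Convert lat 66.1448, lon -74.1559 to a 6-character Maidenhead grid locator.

FP26wd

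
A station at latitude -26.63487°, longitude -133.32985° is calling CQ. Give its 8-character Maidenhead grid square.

CG33ii07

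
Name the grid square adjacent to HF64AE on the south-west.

HF54xd

Longitude subsquare a = 0; −1 → -1, wraps to 23 = x, carry into square.
Longitude square 6; −1 → 5.
Latitude subsquare e = 4; −1 → 3 = d.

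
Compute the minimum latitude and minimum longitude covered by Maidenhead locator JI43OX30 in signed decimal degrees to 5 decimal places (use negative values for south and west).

Field J=9, I=8: +9·20° lon, +8·10° lat → SW at lon 0°, lat -10°.
Square 4, 3: +4·2° lon, +3·1° lat → SW at lon 8°, lat -7°.
Subsquare o=14, x=23: +14·0.0833333° lon, +23·0.0416667° lat → SW at lon 9.16667°, lat -6.04167°.
Extended square 3, 0: +3·0.00833333° lon, +0·0.00416667° lat → SW at lon 9.19167°, lat -6.04167°.
latitude -6.04167, longitude 9.19167.

-6.04167, 9.19167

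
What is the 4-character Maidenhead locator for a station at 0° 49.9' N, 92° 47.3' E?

NJ60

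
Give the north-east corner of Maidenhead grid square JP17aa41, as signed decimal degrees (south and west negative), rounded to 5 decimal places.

67.00833, 2.04167

Field J=9, P=15: +9·20° lon, +15·10° lat → SW at lon 0°, lat 60°.
Square 1, 7: +1·2° lon, +7·1° lat → SW at lon 2°, lat 67°.
Subsquare a=0, a=0: +0·0.0833333° lon, +0·0.0416667° lat → SW at lon 2°, lat 67°.
Extended square 4, 1: +4·0.00833333° lon, +1·0.00416667° lat → SW at lon 2.03333°, lat 67.0042°.
Cell spans 0.00833333° lon × 0.00416667° lat. NE corner is SW corner plus one full cell.
latitude 67.00833, longitude 2.04167.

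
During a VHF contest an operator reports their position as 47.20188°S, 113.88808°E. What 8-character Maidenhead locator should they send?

OE62wt61

Shift to the Maidenhead origin (180°W, 90°S): lon 293.88808, lat 42.79812.
Field: 293.88808/20 → 14 → O, 42.79812/10 → 4 → E; chars OE.
Square: 13.88808/2 → 6, 2.79812/1 → 2; chars 62.
Subsquare: 1.88808/0.0833333 → 22 → w, 0.79812/0.0416667 → 19 → t; chars wt.
Extended square: 0.05475/0.00833333 → 6, 0.00645/0.00416667 → 1; chars 61.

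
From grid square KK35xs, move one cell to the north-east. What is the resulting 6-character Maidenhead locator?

KK45at

Longitude subsquare x = 23; +1 → 24, wraps to 0 = a, carry into square.
Longitude square 3; +1 → 4.
Latitude subsquare s = 18; +1 → 19 = t.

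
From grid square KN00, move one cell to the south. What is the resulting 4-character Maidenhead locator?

Latitude square 0; −1 → -1, wraps to 9, carry into field.
Latitude field N = 13; −1 → 12 = M.
The longitude characters are unchanged.

KM09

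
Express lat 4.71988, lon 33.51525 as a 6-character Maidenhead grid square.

Shift to the Maidenhead origin (180°W, 90°S): lon 213.5153, lat 94.7199.
Field: lon ⌊213.5153/20⌋ = 10 → K; lat ⌊94.7199/10⌋ = 9 → J.
Square: lon ⌊13.5153/2⌋ = 6; lat ⌊4.7199/1⌋ = 4.
Subsquare: lon ⌊1.5153/0.0833333⌋ = 18 → s; lat ⌊0.7199/0.0416667⌋ = 17 → r.

KJ64sr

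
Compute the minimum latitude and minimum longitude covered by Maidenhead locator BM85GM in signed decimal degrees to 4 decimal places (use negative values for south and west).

35.5000, -143.5000

Field B=1, M=12: +1·20° lon, +12·10° lat → SW at lon -160°, lat 30°.
Square 8, 5: +8·2° lon, +5·1° lat → SW at lon -144°, lat 35°.
Subsquare g=6, m=12: +6·0.0833333° lon, +12·0.0416667° lat → SW at lon -143.5°, lat 35.5°.
latitude 35.5000, longitude -143.5000.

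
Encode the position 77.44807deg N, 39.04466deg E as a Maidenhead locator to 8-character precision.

Offset from 180°W / 90°S: lon 219.04466°, lat 167.44807°.
Field: 219.04466/20 → 10 → K, 167.44807/10 → 16 → Q; chars KQ.
Square: 19.04466/2 → 9, 7.44807/1 → 7; chars 97.
Subsquare: 1.04466/0.0833333 → 12 → m, 0.44807/0.0416667 → 10 → k; chars mk.
Extended square: 0.04466/0.00833333 → 5, 0.03140/0.00416667 → 7; chars 57.

KQ97mk57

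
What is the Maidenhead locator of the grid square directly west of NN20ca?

Longitude subsquare c = 2; −1 → 1 = b.
The latitude characters are unchanged.

NN20ba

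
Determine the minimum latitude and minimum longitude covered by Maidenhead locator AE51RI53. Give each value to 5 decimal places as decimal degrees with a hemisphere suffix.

Field A=0, E=4: +0·20° lon, +4·10° lat → SW at lon -180°, lat -50°.
Square 5, 1: +5·2° lon, +1·1° lat → SW at lon -170°, lat -49°.
Subsquare r=17, i=8: +17·0.0833333° lon, +8·0.0416667° lat → SW at lon -168.583°, lat -48.6667°.
Extended square 5, 3: +5·0.00833333° lon, +3·0.00416667° lat → SW at lon -168.542°, lat -48.6542°.
latitude 48.65417° S, longitude 168.54167° W.

48.65417° S, 168.54167° W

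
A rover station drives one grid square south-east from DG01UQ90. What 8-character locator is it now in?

DG01vp09

Longitude extended square 9; +1 → 10, wraps to 0, carry into subsquare.
Longitude subsquare u = 20; +1 → 21 = v.
Latitude extended square 0; −1 → -1, wraps to 9, carry into subsquare.
Latitude subsquare q = 16; −1 → 15 = p.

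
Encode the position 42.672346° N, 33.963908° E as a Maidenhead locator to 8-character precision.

Add 180° to longitude and 90° to latitude: 213.96391, 132.67235.
Field: lon ⌊213.96391/20⌋ = 10 → K; lat ⌊132.67235/10⌋ = 13 → N.
Square: lon ⌊13.96391/2⌋ = 6; lat ⌊2.67235/1⌋ = 2.
Subsquare: lon ⌊1.96391/0.0833333⌋ = 23 → x; lat ⌊0.67235/0.0416667⌋ = 16 → q.
Extended square: lon ⌊0.04724/0.00833333⌋ = 5; lat ⌊0.00568/0.00416667⌋ = 1.

KN62xq51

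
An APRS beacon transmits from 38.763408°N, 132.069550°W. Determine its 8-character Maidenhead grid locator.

CM38xs13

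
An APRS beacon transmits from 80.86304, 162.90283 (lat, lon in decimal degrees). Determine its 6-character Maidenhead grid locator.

Shift to the Maidenhead origin (180°W, 90°S): lon 342.9028, lat 170.8630.
Field: lon ⌊342.9028/20⌋ = 17 → R; lat ⌊170.8630/10⌋ = 17 → R.
Square: lon ⌊2.9028/2⌋ = 1; lat ⌊0.8630/1⌋ = 0.
Subsquare: lon ⌊0.9028/0.0833333⌋ = 10 → k; lat ⌊0.8630/0.0416667⌋ = 20 → u.

RR10ku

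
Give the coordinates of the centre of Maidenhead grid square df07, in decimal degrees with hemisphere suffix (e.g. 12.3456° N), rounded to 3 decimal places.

32.500° S, 119.000° W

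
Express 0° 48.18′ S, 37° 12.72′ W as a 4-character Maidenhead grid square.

HI19

Add 180° to longitude and 90° to latitude: 142.79, 89.20.
Field: lon ⌊142.79/20⌋ = 7 → H; lat ⌊89.20/10⌋ = 8 → I.
Square: lon ⌊2.79/2⌋ = 1; lat ⌊9.20/1⌋ = 9.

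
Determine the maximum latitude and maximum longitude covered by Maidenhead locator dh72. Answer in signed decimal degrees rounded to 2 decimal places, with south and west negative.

-17.00, -104.00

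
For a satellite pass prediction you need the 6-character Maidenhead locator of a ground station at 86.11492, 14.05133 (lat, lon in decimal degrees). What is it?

Add 180° to longitude and 90° to latitude: 194.0513, 176.1149.
Field: 194.0513/20 → 9 → J, 176.1149/10 → 17 → R; chars JR.
Square: 14.0513/2 → 7, 6.1149/1 → 6; chars 76.
Subsquare: 0.0513/0.0833333 → 0 → a, 0.1149/0.0416667 → 2 → c; chars ac.

JR76ac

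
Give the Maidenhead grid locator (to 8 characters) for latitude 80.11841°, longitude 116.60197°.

Add 180° to longitude and 90° to latitude: 296.60197, 170.11841.
Field (20°×10°, letters A–R): 296.60197/20 → 14 → O, 170.11841/10 → 17 → R; chars OR.
Square (2°×1°, digits 0–9): 16.60197/2 → 8, 0.11841/1 → 0; chars 80.
Subsquare (5′×2.5′, letters a–x): 0.60197/0.0833333 → 7 → h, 0.11841/0.0416667 → 2 → c; chars hc.
Extended square (30″×15″, digits 0–9): 0.01864/0.00833333 → 2, 0.03508/0.00416667 → 8; chars 28.

OR80hc28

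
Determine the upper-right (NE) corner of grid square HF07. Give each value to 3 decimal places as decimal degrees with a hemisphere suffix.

32.000° S, 38.000° W

Field H=7, F=5: +7·20° lon, +5·10° lat → SW at lon -40°, lat -40°.
Square 0, 7: +0·2° lon, +7·1° lat → SW at lon -40°, lat -33°.
Cell spans 2° lon × 1° lat. NE corner is SW corner plus one full cell.
latitude 32.000° S, longitude 38.000° W.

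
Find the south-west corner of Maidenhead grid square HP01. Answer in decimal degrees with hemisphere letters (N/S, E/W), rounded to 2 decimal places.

Field H=7, P=15: +7·20° lon, +15·10° lat → SW at lon -40°, lat 60°.
Square 0, 1: +0·2° lon, +1·1° lat → SW at lon -40°, lat 61°.
latitude 61.00° N, longitude 40.00° W.

61.00° N, 40.00° W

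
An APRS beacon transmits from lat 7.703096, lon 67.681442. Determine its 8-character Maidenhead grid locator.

Add 180° to longitude and 90° to latitude: 247.68144, 97.70310.
Field (20°×10°, letters A–R): 247.68144/20 → 12 → M, 97.70310/10 → 9 → J; chars MJ.
Square (2°×1°, digits 0–9): 7.68144/2 → 3, 7.70310/1 → 7; chars 37.
Subsquare (5′×2.5′, letters a–x): 1.68144/0.0833333 → 20 → u, 0.70310/0.0416667 → 16 → q; chars uq.
Extended square (30″×15″, digits 0–9): 0.01478/0.00833333 → 1, 0.03643/0.00416667 → 8; chars 18.

MJ37uq18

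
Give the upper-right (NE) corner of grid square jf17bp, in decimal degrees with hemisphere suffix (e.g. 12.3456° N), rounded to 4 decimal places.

Field J=9, F=5: +9·20° lon, +5·10° lat → SW at lon 0°, lat -40°.
Square 1, 7: +1·2° lon, +7·1° lat → SW at lon 2°, lat -33°.
Subsquare b=1, p=15: +1·0.0833333° lon, +15·0.0416667° lat → SW at lon 2.08333°, lat -32.375°.
Cell spans 0.0833333° lon × 0.0416667° lat. NE corner is SW corner plus one full cell.
latitude 32.3333° S, longitude 2.1667° E.

32.3333° S, 2.1667° E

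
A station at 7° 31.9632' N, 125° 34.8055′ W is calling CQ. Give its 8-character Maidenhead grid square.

CJ77fm07

Offset from 180°W / 90°S: lon 54.41991°, lat 97.53272°.
Field (20°×10°, letters A–R): lon ⌊54.41991/20⌋ = 2 → C; lat ⌊97.53272/10⌋ = 9 → J.
Square (2°×1°, digits 0–9): lon ⌊14.41991/2⌋ = 7; lat ⌊7.53272/1⌋ = 7.
Subsquare (5′×2.5′, letters a–x): lon ⌊0.41991/0.0833333⌋ = 5 → f; lat ⌊0.53272/0.0416667⌋ = 12 → m.
Extended square (30″×15″, digits 0–9): lon ⌊0.00324/0.00833333⌋ = 0; lat ⌊0.03272/0.00416667⌋ = 7.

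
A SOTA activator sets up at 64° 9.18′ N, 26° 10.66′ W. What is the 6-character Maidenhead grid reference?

HP64vd

Add 180° to longitude and 90° to latitude: 153.8223, 154.1530.
Field: 153.8223/20 → 7 → H, 154.1530/10 → 15 → P; chars HP.
Square: 13.8223/2 → 6, 4.1530/1 → 4; chars 64.
Subsquare: 1.8223/0.0833333 → 21 → v, 0.1530/0.0416667 → 3 → d; chars vd.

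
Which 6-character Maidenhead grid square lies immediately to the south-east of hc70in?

HC70jm

Longitude subsquare i = 8; +1 → 9 = j.
Latitude subsquare n = 13; −1 → 12 = m.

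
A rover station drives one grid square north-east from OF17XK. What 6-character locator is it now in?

OF27al

Longitude subsquare x = 23; +1 → 24, wraps to 0 = a, carry into square.
Longitude square 1; +1 → 2.
Latitude subsquare k = 10; +1 → 11 = l.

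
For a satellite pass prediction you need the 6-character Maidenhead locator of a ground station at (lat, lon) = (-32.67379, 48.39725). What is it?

LF47eh

Shift to the Maidenhead origin (180°W, 90°S): lon 228.3972, lat 57.3262.
Field (20°×10°, letters A–R): lon ⌊228.3972/20⌋ = 11 → L; lat ⌊57.3262/10⌋ = 5 → F.
Square (2°×1°, digits 0–9): lon ⌊8.3972/2⌋ = 4; lat ⌊7.3262/1⌋ = 7.
Subsquare (5′×2.5′, letters a–x): lon ⌊0.3972/0.0833333⌋ = 4 → e; lat ⌊0.3262/0.0416667⌋ = 7 → h.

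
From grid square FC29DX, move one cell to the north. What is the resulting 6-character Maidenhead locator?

Latitude subsquare x = 23; +1 → 24, wraps to 0 = a, carry into square.
Latitude square 9; +1 → 10, wraps to 0, carry into field.
Latitude field C = 2; +1 → 3 = D.
The longitude characters are unchanged.

FD20da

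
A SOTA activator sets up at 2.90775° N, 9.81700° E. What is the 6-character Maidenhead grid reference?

JJ42vv

Offset from 180°W / 90°S: lon 189.8170°, lat 92.9077°.
Field: 189.8170/20 → 9 → J, 92.9077/10 → 9 → J; chars JJ.
Square: 9.8170/2 → 4, 2.9077/1 → 2; chars 42.
Subsquare: 1.8170/0.0833333 → 21 → v, 0.9077/0.0416667 → 21 → v; chars vv.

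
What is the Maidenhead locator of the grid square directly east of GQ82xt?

GQ92at

Longitude subsquare x = 23; +1 → 24, wraps to 0 = a, carry into square.
Longitude square 8; +1 → 9.
The latitude characters are unchanged.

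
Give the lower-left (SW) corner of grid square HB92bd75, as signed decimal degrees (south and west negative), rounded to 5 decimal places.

-77.85417, -21.85833

Field H=7, B=1: +7·20° lon, +1·10° lat → SW at lon -40°, lat -80°.
Square 9, 2: +9·2° lon, +2·1° lat → SW at lon -22°, lat -78°.
Subsquare b=1, d=3: +1·0.0833333° lon, +3·0.0416667° lat → SW at lon -21.9167°, lat -77.875°.
Extended square 7, 5: +7·0.00833333° lon, +5·0.00416667° lat → SW at lon -21.8583°, lat -77.8542°.
latitude -77.85417, longitude -21.85833.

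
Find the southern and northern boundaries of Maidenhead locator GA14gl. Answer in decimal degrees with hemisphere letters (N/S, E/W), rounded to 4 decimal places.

85.5417° S, 85.5000° S

Field G=6, A=0: +6·20° lon, +0·10° lat → SW at lon -60°, lat -90°.
Square 1, 4: +1·2° lon, +4·1° lat → SW at lon -58°, lat -86°.
Subsquare g=6, l=11: +6·0.0833333° lon, +11·0.0416667° lat → SW at lon -57.5°, lat -85.5417°.
Cell spans 0.0833333° lon × 0.0416667° lat.
south 85.5417° S, north 85.5000° S.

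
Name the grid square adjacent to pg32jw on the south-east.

PG32kv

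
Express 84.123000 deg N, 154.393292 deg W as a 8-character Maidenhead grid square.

BR24tc29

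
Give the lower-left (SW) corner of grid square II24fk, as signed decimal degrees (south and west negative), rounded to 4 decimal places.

Field I=8, I=8: +8·20° lon, +8·10° lat → SW at lon -20°, lat -10°.
Square 2, 4: +2·2° lon, +4·1° lat → SW at lon -16°, lat -6°.
Subsquare f=5, k=10: +5·0.0833333° lon, +10·0.0416667° lat → SW at lon -15.5833°, lat -5.58333°.
latitude -5.5833, longitude -15.5833.

-5.5833, -15.5833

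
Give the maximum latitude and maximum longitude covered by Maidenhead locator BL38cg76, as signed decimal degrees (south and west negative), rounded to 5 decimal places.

Field B=1, L=11: +1·20° lon, +11·10° lat → SW at lon -160°, lat 20°.
Square 3, 8: +3·2° lon, +8·1° lat → SW at lon -154°, lat 28°.
Subsquare c=2, g=6: +2·0.0833333° lon, +6·0.0416667° lat → SW at lon -153.833°, lat 28.25°.
Extended square 7, 6: +7·0.00833333° lon, +6·0.00416667° lat → SW at lon -153.775°, lat 28.275°.
Cell spans 0.00833333° lon × 0.00416667° lat. NE corner is SW corner plus one full cell.
latitude 28.27917, longitude -153.76667.

28.27917, -153.76667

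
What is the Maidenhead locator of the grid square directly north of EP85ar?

EP85as

Latitude subsquare r = 17; +1 → 18 = s.
The longitude characters are unchanged.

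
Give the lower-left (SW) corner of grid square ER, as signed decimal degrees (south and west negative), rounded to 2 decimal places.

80.00, -100.00

Field E=4, R=17: +4·20° lon, +17·10° lat → SW at lon -100°, lat 80°.
latitude 80.00, longitude -100.00.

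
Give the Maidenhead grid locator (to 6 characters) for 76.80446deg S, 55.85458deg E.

Offset from 180°W / 90°S: lon 235.8546°, lat 13.1955°.
Field: lon ⌊235.8546/20⌋ = 11 → L; lat ⌊13.1955/10⌋ = 1 → B.
Square: lon ⌊15.8546/2⌋ = 7; lat ⌊3.1955/1⌋ = 3.
Subsquare: lon ⌊1.8546/0.0833333⌋ = 22 → w; lat ⌊0.1955/0.0416667⌋ = 4 → e.

LB73we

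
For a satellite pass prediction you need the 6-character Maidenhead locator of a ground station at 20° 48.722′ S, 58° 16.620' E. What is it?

Shift to the Maidenhead origin (180°W, 90°S): lon 238.2770, lat 69.1880.
Field: lon ⌊238.2770/20⌋ = 11 → L; lat ⌊69.1880/10⌋ = 6 → G.
Square: lon ⌊18.2770/2⌋ = 9; lat ⌊9.1880/1⌋ = 9.
Subsquare: lon ⌊0.2770/0.0833333⌋ = 3 → d; lat ⌊0.1880/0.0416667⌋ = 4 → e.

LG99de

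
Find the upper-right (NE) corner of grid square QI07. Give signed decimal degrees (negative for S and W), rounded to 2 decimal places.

-2.00, 142.00

Field Q=16, I=8: +16·20° lon, +8·10° lat → SW at lon 140°, lat -10°.
Square 0, 7: +0·2° lon, +7·1° lat → SW at lon 140°, lat -3°.
Cell spans 2° lon × 1° lat. NE corner is SW corner plus one full cell.
latitude -2.00, longitude 142.00.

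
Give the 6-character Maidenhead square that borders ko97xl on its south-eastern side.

LO07ak

Longitude subsquare x = 23; +1 → 24, wraps to 0 = a, carry into square.
Longitude square 9; +1 → 10, wraps to 0, carry into field.
Longitude field K = 10; +1 → 11 = L.
Latitude subsquare l = 11; −1 → 10 = k.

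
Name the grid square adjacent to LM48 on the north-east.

LM59

Longitude square 4; +1 → 5.
Latitude square 8; +1 → 9.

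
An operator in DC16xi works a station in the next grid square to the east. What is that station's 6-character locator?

Longitude subsquare x = 23; +1 → 24, wraps to 0 = a, carry into square.
Longitude square 1; +1 → 2.
The latitude characters are unchanged.

DC26ai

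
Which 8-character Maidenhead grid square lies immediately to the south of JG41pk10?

Latitude extended square 0; −1 → -1, wraps to 9, carry into subsquare.
Latitude subsquare k = 10; −1 → 9 = j.
The longitude characters are unchanged.

JG41pj19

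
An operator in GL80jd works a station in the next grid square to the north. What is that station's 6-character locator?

GL80je

Latitude subsquare d = 3; +1 → 4 = e.
The longitude characters are unchanged.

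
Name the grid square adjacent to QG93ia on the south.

Latitude subsquare a = 0; −1 → -1, wraps to 23 = x, carry into square.
Latitude square 3; −1 → 2.
The longitude characters are unchanged.

QG92ix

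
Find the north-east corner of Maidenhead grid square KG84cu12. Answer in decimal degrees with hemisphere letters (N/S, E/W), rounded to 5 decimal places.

25.15417° S, 36.18333° E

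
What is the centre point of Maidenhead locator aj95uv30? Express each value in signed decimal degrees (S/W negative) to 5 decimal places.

Field A=0, J=9: +0·20° lon, +9·10° lat → SW at lon -180°, lat 0°.
Square 9, 5: +9·2° lon, +5·1° lat → SW at lon -162°, lat 5°.
Subsquare u=20, v=21: +20·0.0833333° lon, +21·0.0416667° lat → SW at lon -160.333°, lat 5.875°.
Extended square 3, 0: +3·0.00833333° lon, +0·0.00416667° lat → SW at lon -160.308°, lat 5.875°.
Cell spans 0.00833333° lon × 0.00416667° lat. Centre is SW corner plus half of each.
latitude 5.87708, longitude -160.30417.

5.87708, -160.30417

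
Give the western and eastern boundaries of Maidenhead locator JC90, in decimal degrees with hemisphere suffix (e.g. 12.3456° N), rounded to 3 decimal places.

18.000° E, 20.000° E

Field J=9, C=2: +9·20° lon, +2·10° lat → SW at lon 0°, lat -70°.
Square 9, 0: +9·2° lon, +0·1° lat → SW at lon 18°, lat -70°.
Cell spans 2° lon × 1° lat.
west 18.000° E, east 20.000° E.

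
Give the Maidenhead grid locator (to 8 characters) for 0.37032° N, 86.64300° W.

EJ60qi28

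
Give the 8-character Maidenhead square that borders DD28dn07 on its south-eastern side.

DD28dn16

Longitude extended square 0; +1 → 1.
Latitude extended square 7; −1 → 6.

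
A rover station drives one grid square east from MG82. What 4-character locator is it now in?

Longitude square 8; +1 → 9.
The latitude characters are unchanged.

MG92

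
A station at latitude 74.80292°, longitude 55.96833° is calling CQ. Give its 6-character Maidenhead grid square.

LQ74xt

Add 180° to longitude and 90° to latitude: 235.9683, 164.8029.
Field: 235.9683/20 → 11 → L, 164.8029/10 → 16 → Q; chars LQ.
Square: 15.9683/2 → 7, 4.8029/1 → 4; chars 74.
Subsquare: 1.9683/0.0833333 → 23 → x, 0.8029/0.0416667 → 19 → t; chars xt.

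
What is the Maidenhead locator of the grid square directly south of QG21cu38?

QG21cu37

Latitude extended square 8; −1 → 7.
The longitude characters are unchanged.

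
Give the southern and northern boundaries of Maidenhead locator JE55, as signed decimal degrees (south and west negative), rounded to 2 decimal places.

-45.00, -44.00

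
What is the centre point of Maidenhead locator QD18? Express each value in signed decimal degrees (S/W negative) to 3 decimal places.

-51.500, 143.000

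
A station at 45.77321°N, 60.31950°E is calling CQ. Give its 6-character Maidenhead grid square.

MN05ds

Shift to the Maidenhead origin (180°W, 90°S): lon 240.3195, lat 135.7732.
Field: 240.3195/20 → 12 → M, 135.7732/10 → 13 → N; chars MN.
Square: 0.3195/2 → 0, 5.7732/1 → 5; chars 05.
Subsquare: 0.3195/0.0833333 → 3 → d, 0.7732/0.0416667 → 18 → s; chars ds.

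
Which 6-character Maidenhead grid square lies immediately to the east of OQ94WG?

OQ94xg

Longitude subsquare w = 22; +1 → 23 = x.
The latitude characters are unchanged.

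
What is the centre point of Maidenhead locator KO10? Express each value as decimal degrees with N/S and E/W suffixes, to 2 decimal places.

Field K=10, O=14: +10·20° lon, +14·10° lat → SW at lon 20°, lat 50°.
Square 1, 0: +1·2° lon, +0·1° lat → SW at lon 22°, lat 50°.
Cell spans 2° lon × 1° lat. Centre is SW corner plus half of each.
latitude 50.50° N, longitude 23.00° E.

50.50° N, 23.00° E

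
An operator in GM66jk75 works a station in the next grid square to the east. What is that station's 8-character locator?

GM66jk85

Longitude extended square 7; +1 → 8.
The latitude characters are unchanged.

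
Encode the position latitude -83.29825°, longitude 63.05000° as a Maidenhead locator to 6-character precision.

MA16mq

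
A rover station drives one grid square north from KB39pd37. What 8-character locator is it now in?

KB39pd38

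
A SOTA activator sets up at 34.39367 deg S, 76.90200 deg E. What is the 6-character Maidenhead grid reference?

MF85ko

Offset from 180°W / 90°S: lon 256.9020°, lat 55.6063°.
Field (20°×10°, letters A–R): 256.9020/20 → 12 → M, 55.6063/10 → 5 → F; chars MF.
Square (2°×1°, digits 0–9): 16.9020/2 → 8, 5.6063/1 → 5; chars 85.
Subsquare (5′×2.5′, letters a–x): 0.9020/0.0833333 → 10 → k, 0.6063/0.0416667 → 14 → o; chars ko.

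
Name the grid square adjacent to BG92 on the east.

CG02

Longitude square 9; +1 → 10, wraps to 0, carry into field.
Longitude field B = 1; +1 → 2 = C.
The latitude characters are unchanged.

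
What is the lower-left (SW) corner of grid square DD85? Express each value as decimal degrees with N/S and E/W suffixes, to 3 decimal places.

55.000° S, 104.000° W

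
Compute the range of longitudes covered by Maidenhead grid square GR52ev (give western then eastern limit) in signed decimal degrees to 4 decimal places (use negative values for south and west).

-49.6667, -49.5833

Field G=6, R=17: +6·20° lon, +17·10° lat → SW at lon -60°, lat 80°.
Square 5, 2: +5·2° lon, +2·1° lat → SW at lon -50°, lat 82°.
Subsquare e=4, v=21: +4·0.0833333° lon, +21·0.0416667° lat → SW at lon -49.6667°, lat 82.875°.
Cell spans 0.0833333° lon × 0.0416667° lat.
west -49.6667, east -49.5833.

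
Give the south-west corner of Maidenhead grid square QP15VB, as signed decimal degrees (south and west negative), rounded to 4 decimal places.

65.0417, 143.7500

Field Q=16, P=15: +16·20° lon, +15·10° lat → SW at lon 140°, lat 60°.
Square 1, 5: +1·2° lon, +5·1° lat → SW at lon 142°, lat 65°.
Subsquare v=21, b=1: +21·0.0833333° lon, +1·0.0416667° lat → SW at lon 143.75°, lat 65.0417°.
latitude 65.0417, longitude 143.7500.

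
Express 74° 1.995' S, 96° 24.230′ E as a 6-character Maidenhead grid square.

Shift to the Maidenhead origin (180°W, 90°S): lon 276.4038, lat 15.9668.
Field: 276.4038/20 → 13 → N, 15.9668/10 → 1 → B; chars NB.
Square: 16.4038/2 → 8, 5.9668/1 → 5; chars 85.
Subsquare: 0.4038/0.0833333 → 4 → e, 0.9668/0.0416667 → 23 → x; chars ex.

NB85ex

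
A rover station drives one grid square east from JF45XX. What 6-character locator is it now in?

JF55ax

Longitude subsquare x = 23; +1 → 24, wraps to 0 = a, carry into square.
Longitude square 4; +1 → 5.
The latitude characters are unchanged.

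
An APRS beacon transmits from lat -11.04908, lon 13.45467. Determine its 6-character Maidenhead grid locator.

JH68rw

Offset from 180°W / 90°S: lon 193.4547°, lat 78.9509°.
Field: 193.4547/20 → 9 → J, 78.9509/10 → 7 → H; chars JH.
Square: 13.4547/2 → 6, 8.9509/1 → 8; chars 68.
Subsquare: 1.4547/0.0833333 → 17 → r, 0.9509/0.0416667 → 22 → w; chars rw.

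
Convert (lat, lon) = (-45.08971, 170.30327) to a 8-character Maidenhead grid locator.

Add 180° to longitude and 90° to latitude: 350.30327, 44.91029.
Field: 350.30327/20 → 17 → R, 44.91029/10 → 4 → E; chars RE.
Square: 10.30327/2 → 5, 4.91029/1 → 4; chars 54.
Subsquare: 0.30327/0.0833333 → 3 → d, 0.91029/0.0416667 → 21 → v; chars dv.
Extended square: 0.05327/0.00833333 → 6, 0.03529/0.00416667 → 8; chars 68.

RE54dv68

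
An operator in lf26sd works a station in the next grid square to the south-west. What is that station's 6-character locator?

Longitude subsquare s = 18; −1 → 17 = r.
Latitude subsquare d = 3; −1 → 2 = c.

LF26rc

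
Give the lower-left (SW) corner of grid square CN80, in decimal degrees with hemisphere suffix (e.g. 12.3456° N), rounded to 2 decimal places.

Field C=2, N=13: +2·20° lon, +13·10° lat → SW at lon -140°, lat 40°.
Square 8, 0: +8·2° lon, +0·1° lat → SW at lon -124°, lat 40°.
latitude 40.00° N, longitude 124.00° W.

40.00° N, 124.00° W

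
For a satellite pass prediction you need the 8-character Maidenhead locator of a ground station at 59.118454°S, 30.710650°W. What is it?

Shift to the Maidenhead origin (180°W, 90°S): lon 149.28935, lat 30.88155.
Field: 149.28935/20 → 7 → H, 30.88155/10 → 3 → D; chars HD.
Square: 9.28935/2 → 4, 0.88155/1 → 0; chars 40.
Subsquare: 1.28935/0.0833333 → 15 → p, 0.88155/0.0416667 → 21 → v; chars pv.
Extended square: 0.03935/0.00833333 → 4, 0.00655/0.00416667 → 1; chars 41.

HD40pv41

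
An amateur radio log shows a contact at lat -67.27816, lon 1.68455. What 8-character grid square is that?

JC02ur23

Offset from 180°W / 90°S: lon 181.68455°, lat 22.72184°.
Field: lon ⌊181.68455/20⌋ = 9 → J; lat ⌊22.72184/10⌋ = 2 → C.
Square: lon ⌊1.68455/2⌋ = 0; lat ⌊2.72184/1⌋ = 2.
Subsquare: lon ⌊1.68455/0.0833333⌋ = 20 → u; lat ⌊0.72184/0.0416667⌋ = 17 → r.
Extended square: lon ⌊0.01788/0.00833333⌋ = 2; lat ⌊0.01351/0.00416667⌋ = 3.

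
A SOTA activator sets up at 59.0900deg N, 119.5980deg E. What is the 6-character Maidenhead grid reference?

OO99tc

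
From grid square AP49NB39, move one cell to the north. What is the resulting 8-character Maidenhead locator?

AP49nc30

Latitude extended square 9; +1 → 10, wraps to 0, carry into subsquare.
Latitude subsquare b = 1; +1 → 2 = c.
The longitude characters are unchanged.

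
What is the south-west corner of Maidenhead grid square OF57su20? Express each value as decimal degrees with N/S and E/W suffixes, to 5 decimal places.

32.16667° S, 111.51667° E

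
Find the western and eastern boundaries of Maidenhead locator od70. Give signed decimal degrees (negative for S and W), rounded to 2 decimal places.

Field O=14, D=3: +14·20° lon, +3·10° lat → SW at lon 100°, lat -60°.
Square 7, 0: +7·2° lon, +0·1° lat → SW at lon 114°, lat -60°.
Cell spans 2° lon × 1° lat.
west 114.00, east 116.00.

114.00, 116.00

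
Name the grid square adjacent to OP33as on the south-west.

OP23xr

Longitude subsquare a = 0; −1 → -1, wraps to 23 = x, carry into square.
Longitude square 3; −1 → 2.
Latitude subsquare s = 18; −1 → 17 = r.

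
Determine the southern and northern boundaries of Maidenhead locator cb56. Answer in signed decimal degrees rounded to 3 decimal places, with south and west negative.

-74.000, -73.000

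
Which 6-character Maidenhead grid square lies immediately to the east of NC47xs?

NC57as

Longitude subsquare x = 23; +1 → 24, wraps to 0 = a, carry into square.
Longitude square 4; +1 → 5.
The latitude characters are unchanged.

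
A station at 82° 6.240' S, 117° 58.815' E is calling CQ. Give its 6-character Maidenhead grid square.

OA87xv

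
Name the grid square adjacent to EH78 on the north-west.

EH69

Longitude square 7; −1 → 6.
Latitude square 8; +1 → 9.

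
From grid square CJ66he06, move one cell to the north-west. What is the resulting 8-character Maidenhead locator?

Longitude extended square 0; −1 → -1, wraps to 9, carry into subsquare.
Longitude subsquare h = 7; −1 → 6 = g.
Latitude extended square 6; +1 → 7.

CJ66ge97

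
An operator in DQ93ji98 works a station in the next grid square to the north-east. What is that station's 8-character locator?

Longitude extended square 9; +1 → 10, wraps to 0, carry into subsquare.
Longitude subsquare j = 9; +1 → 10 = k.
Latitude extended square 8; +1 → 9.

DQ93ki09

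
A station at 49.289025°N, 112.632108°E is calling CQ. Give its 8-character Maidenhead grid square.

Shift to the Maidenhead origin (180°W, 90°S): lon 292.63211, lat 139.28903.
Field: lon ⌊292.63211/20⌋ = 14 → O; lat ⌊139.28903/10⌋ = 13 → N.
Square: lon ⌊12.63211/2⌋ = 6; lat ⌊9.28903/1⌋ = 9.
Subsquare: lon ⌊0.63211/0.0833333⌋ = 7 → h; lat ⌊0.28903/0.0416667⌋ = 6 → g.
Extended square: lon ⌊0.04877/0.00833333⌋ = 5; lat ⌊0.03903/0.00416667⌋ = 9.

ON69hg59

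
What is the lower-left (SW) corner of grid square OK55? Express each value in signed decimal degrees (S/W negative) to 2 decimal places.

Field O=14, K=10: +14·20° lon, +10·10° lat → SW at lon 100°, lat 10°.
Square 5, 5: +5·2° lon, +5·1° lat → SW at lon 110°, lat 15°.
latitude 15.00, longitude 110.00.

15.00, 110.00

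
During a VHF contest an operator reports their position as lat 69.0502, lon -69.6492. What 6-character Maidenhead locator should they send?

FP59eb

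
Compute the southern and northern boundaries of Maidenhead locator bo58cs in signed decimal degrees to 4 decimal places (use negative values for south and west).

58.7500, 58.7917

Field B=1, O=14: +1·20° lon, +14·10° lat → SW at lon -160°, lat 50°.
Square 5, 8: +5·2° lon, +8·1° lat → SW at lon -150°, lat 58°.
Subsquare c=2, s=18: +2·0.0833333° lon, +18·0.0416667° lat → SW at lon -149.833°, lat 58.75°.
Cell spans 0.0833333° lon × 0.0416667° lat.
south 58.7500, north 58.7917.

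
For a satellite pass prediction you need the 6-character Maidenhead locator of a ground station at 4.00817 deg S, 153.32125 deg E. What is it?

Offset from 180°W / 90°S: lon 333.3212°, lat 85.9918°.
Field: lon ⌊333.3212/20⌋ = 16 → Q; lat ⌊85.9918/10⌋ = 8 → I.
Square: lon ⌊13.3212/2⌋ = 6; lat ⌊5.9918/1⌋ = 5.
Subsquare: lon ⌊1.3212/0.0833333⌋ = 15 → p; lat ⌊0.9918/0.0416667⌋ = 23 → x.

QI65px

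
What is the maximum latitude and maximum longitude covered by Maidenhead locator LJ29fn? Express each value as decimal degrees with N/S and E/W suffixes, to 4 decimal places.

9.5833° N, 44.5000° E

Field L=11, J=9: +11·20° lon, +9·10° lat → SW at lon 40°, lat 0°.
Square 2, 9: +2·2° lon, +9·1° lat → SW at lon 44°, lat 9°.
Subsquare f=5, n=13: +5·0.0833333° lon, +13·0.0416667° lat → SW at lon 44.4167°, lat 9.54167°.
Cell spans 0.0833333° lon × 0.0416667° lat. NE corner is SW corner plus one full cell.
latitude 9.5833° N, longitude 44.5000° E.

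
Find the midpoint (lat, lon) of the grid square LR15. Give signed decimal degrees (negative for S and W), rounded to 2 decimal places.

85.50, 43.00

Field L=11, R=17: +11·20° lon, +17·10° lat → SW at lon 40°, lat 80°.
Square 1, 5: +1·2° lon, +5·1° lat → SW at lon 42°, lat 85°.
Cell spans 2° lon × 1° lat. Centre is SW corner plus half of each.
latitude 85.50, longitude 43.00.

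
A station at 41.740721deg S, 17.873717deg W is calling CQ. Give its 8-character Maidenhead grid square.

Shift to the Maidenhead origin (180°W, 90°S): lon 162.12628, lat 48.25928.
Field: lon ⌊162.12628/20⌋ = 8 → I; lat ⌊48.25928/10⌋ = 4 → E.
Square: lon ⌊2.12628/2⌋ = 1; lat ⌊8.25928/1⌋ = 8.
Subsquare: lon ⌊0.12628/0.0833333⌋ = 1 → b; lat ⌊0.25928/0.0416667⌋ = 6 → g.
Extended square: lon ⌊0.04295/0.00833333⌋ = 5; lat ⌊0.00928/0.00416667⌋ = 2.

IE18bg52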